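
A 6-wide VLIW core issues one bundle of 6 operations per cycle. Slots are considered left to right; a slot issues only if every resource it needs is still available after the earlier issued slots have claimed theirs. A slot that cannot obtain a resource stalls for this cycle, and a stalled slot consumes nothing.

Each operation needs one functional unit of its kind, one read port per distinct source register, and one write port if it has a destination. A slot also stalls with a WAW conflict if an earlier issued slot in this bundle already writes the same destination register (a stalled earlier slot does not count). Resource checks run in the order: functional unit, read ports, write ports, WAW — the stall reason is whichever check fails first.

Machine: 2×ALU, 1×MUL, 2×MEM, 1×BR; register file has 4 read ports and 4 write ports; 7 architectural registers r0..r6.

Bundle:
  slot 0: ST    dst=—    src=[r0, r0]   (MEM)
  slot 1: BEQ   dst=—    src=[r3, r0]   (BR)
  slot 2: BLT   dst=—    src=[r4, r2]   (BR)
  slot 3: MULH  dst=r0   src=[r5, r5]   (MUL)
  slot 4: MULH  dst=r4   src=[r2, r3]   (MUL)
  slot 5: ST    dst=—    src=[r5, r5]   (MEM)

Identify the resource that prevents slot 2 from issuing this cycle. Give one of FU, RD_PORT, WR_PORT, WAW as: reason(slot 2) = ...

reason(slot 2) = FU

  0. MEM ⇒ go  {2A/1Mu/1Ld/1B | 3r 4w}
  1. BR ⇒ go  {2A/1Mu/1Ld/0B | 1r 4w}
  2. BR ⇒ no(FU)  {2A/1Mu/1Ld/0B | 1r 4w}
  3. MUL→r0 ⇒ go  {2A/0Mu/1Ld/0B | 0r 3w}
  4. MUL→r4 ⇒ no(FU)  {2A/0Mu/1Ld/0B | 0r 3w}
  5. MEM ⇒ no(RD_PORT)  {2A/0Mu/1Ld/0B | 0r 3w}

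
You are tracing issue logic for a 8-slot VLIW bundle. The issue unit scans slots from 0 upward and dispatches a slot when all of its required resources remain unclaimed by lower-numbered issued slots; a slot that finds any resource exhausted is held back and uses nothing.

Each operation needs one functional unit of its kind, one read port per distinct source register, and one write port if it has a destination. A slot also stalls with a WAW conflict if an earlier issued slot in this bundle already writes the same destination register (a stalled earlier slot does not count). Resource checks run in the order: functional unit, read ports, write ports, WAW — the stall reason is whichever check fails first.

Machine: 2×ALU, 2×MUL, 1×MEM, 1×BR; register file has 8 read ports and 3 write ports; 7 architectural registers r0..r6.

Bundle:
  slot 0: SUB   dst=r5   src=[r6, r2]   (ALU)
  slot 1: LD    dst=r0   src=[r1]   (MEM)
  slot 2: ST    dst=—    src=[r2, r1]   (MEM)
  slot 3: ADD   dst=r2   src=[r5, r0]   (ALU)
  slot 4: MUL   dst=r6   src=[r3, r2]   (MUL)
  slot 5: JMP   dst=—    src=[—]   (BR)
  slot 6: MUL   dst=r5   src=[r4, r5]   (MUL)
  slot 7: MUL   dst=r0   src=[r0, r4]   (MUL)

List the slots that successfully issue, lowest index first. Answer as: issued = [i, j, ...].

(0) want 1×ALU +2rd +1wr — yes → AL1|MU2|ME1|BR1|rd6|wr2
(1) want 1×MEM +1rd +1wr — yes → AL1|MU2|ME0|BR1|rd5|wr1
(2) want 1×MEM +2rd +0wr — FU → AL1|MU2|ME0|BR1|rd5|wr1
(3) want 1×ALU +2rd +1wr — yes → AL0|MU2|ME0|BR1|rd3|wr0
(4) want 1×MUL +2rd +1wr — WR_PORT → AL0|MU2|ME0|BR1|rd3|wr0
(5) want 1×BR +0rd +0wr — yes → AL0|MU2|ME0|BR0|rd3|wr0
(6) want 1×MUL +2rd +1wr — WR_PORT → AL0|MU2|ME0|BR0|rd3|wr0
(7) want 1×MUL +2rd +1wr — WR_PORT → AL0|MU2|ME0|BR0|rd3|wr0

issued = [0, 1, 3, 5]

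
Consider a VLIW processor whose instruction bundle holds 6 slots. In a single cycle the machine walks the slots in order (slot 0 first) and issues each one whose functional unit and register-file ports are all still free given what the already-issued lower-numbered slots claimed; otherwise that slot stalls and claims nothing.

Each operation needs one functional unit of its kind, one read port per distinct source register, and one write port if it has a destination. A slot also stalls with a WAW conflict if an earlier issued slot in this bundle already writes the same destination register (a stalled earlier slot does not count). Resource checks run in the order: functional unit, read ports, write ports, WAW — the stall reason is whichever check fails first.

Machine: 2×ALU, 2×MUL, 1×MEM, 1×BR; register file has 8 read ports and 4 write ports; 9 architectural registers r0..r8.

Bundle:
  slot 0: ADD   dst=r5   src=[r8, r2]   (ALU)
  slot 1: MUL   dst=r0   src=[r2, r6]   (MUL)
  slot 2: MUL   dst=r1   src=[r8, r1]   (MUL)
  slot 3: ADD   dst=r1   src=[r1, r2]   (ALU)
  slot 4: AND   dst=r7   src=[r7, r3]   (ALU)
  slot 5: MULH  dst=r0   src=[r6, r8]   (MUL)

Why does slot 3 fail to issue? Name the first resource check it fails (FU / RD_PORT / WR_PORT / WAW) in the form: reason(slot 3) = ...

slot 0 (ALU): ISSUE — free A1,Mu2,Ld1,B1 rp6 wp3
slot 1 (MUL): ISSUE — free A1,Mu1,Ld1,B1 rp4 wp2
slot 2 (MUL): ISSUE — free A1,Mu0,Ld1,B1 rp2 wp1
slot 3 (ALU): stall WAW — free A1,Mu0,Ld1,B1 rp2 wp1
slot 4 (ALU): ISSUE — free A0,Mu0,Ld1,B1 rp0 wp0
slot 5 (MUL): stall FU — free A0,Mu0,Ld1,B1 rp0 wp0

reason(slot 3) = WAW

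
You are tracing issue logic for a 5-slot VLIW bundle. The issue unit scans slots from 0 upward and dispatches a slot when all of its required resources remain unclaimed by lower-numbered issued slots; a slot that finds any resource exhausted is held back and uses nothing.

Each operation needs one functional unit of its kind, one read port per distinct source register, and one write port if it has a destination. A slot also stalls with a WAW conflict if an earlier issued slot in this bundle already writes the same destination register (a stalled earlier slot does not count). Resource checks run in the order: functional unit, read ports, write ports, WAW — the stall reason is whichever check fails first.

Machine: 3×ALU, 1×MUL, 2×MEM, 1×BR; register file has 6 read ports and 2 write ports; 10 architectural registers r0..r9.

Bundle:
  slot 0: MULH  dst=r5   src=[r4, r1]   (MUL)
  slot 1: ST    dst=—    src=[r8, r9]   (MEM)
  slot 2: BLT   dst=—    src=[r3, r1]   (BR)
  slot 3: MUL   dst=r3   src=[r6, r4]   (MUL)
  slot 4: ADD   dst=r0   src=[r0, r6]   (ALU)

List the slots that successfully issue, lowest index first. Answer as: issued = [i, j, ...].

[0] MUL needs rd=2 wr=1: ok; after: ALU=3 MUL=0 MEM=2 BR=1, R=4, W=1
[1] MEM needs rd=2 wr=0: ok; after: ALU=3 MUL=0 MEM=1 BR=1, R=2, W=1
[2] BR needs rd=2 wr=0: ok; after: ALU=3 MUL=0 MEM=1 BR=0, R=0, W=1
[3] MUL needs rd=2 wr=1: FU; after: ALU=3 MUL=0 MEM=1 BR=0, R=0, W=1
[4] ALU needs rd=2 wr=1: RD_PORT; after: ALU=3 MUL=0 MEM=1 BR=0, R=0, W=1

issued = [0, 1, 2]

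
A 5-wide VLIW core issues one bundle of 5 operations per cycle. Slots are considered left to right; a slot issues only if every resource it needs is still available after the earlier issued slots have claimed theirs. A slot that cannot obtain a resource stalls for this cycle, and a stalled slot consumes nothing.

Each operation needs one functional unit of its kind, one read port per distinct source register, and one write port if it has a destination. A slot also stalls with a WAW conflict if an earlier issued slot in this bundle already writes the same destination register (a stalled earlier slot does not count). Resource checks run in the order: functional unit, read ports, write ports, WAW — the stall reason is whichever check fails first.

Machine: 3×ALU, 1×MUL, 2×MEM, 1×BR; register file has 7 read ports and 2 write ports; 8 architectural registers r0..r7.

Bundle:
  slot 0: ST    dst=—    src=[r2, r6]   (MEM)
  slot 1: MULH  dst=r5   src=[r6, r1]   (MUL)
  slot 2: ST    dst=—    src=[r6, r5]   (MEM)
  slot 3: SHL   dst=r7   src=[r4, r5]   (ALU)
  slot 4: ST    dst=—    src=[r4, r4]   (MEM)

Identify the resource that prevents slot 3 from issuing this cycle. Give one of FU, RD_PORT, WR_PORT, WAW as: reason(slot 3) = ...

reason(slot 3) = RD_PORT

[0] MEM needs rd=2 wr=0: ok; after: ALU=3 MUL=1 MEM=1 BR=1, R=5, W=2
[1] MUL needs rd=2 wr=1: ok; after: ALU=3 MUL=0 MEM=1 BR=1, R=3, W=1
[2] MEM needs rd=2 wr=0: ok; after: ALU=3 MUL=0 MEM=0 BR=1, R=1, W=1
[3] ALU needs rd=2 wr=1: RD_PORT; after: ALU=3 MUL=0 MEM=0 BR=1, R=1, W=1
[4] MEM needs rd=1 wr=0: FU; after: ALU=3 MUL=0 MEM=0 BR=1, R=1, W=1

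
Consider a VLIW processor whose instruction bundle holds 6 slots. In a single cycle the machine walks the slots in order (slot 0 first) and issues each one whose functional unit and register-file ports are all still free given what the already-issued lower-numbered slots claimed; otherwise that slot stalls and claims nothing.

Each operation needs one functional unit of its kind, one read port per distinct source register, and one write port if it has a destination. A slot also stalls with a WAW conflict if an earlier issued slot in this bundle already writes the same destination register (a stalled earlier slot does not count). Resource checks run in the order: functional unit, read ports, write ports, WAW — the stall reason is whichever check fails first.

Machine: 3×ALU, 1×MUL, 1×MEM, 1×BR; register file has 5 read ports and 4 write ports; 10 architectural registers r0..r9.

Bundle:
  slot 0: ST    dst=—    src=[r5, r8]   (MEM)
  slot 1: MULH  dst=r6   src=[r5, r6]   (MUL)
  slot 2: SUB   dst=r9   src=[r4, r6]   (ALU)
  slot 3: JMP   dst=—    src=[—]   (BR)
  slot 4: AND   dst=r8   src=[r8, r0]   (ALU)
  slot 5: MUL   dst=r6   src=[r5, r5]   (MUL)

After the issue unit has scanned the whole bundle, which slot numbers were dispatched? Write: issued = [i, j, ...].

(0) want 1×MEM +2rd +0wr — yes → AL3|MU1|ME0|BR1|rd3|wr4
(1) want 1×MUL +2rd +1wr — yes → AL3|MU0|ME0|BR1|rd1|wr3
(2) want 1×ALU +2rd +1wr — RD_PORT → AL3|MU0|ME0|BR1|rd1|wr3
(3) want 1×BR +0rd +0wr — yes → AL3|MU0|ME0|BR0|rd1|wr3
(4) want 1×ALU +2rd +1wr — RD_PORT → AL3|MU0|ME0|BR0|rd1|wr3
(5) want 1×MUL +1rd +1wr — FU → AL3|MU0|ME0|BR0|rd1|wr3

issued = [0, 1, 3]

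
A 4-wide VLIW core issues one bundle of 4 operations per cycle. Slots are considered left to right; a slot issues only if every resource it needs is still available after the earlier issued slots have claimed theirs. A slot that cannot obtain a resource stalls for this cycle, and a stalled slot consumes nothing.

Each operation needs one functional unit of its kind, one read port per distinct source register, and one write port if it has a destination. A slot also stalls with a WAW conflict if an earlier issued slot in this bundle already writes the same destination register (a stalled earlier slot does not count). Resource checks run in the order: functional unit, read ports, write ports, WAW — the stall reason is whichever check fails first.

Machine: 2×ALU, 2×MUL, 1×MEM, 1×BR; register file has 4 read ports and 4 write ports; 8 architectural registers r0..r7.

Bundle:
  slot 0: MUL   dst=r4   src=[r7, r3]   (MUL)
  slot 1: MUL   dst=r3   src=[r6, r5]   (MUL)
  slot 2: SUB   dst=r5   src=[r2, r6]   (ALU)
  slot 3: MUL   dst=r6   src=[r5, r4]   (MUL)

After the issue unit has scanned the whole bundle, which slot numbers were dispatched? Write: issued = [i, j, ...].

  0. MUL→r4 ⇒ go  {2A/1Mu/1Ld/1B | 2r 3w}
  1. MUL→r3 ⇒ go  {2A/0Mu/1Ld/1B | 0r 2w}
  2. ALU→r5 ⇒ no(RD_PORT)  {2A/0Mu/1Ld/1B | 0r 2w}
  3. MUL→r6 ⇒ no(FU)  {2A/0Mu/1Ld/1B | 0r 2w}

issued = [0, 1]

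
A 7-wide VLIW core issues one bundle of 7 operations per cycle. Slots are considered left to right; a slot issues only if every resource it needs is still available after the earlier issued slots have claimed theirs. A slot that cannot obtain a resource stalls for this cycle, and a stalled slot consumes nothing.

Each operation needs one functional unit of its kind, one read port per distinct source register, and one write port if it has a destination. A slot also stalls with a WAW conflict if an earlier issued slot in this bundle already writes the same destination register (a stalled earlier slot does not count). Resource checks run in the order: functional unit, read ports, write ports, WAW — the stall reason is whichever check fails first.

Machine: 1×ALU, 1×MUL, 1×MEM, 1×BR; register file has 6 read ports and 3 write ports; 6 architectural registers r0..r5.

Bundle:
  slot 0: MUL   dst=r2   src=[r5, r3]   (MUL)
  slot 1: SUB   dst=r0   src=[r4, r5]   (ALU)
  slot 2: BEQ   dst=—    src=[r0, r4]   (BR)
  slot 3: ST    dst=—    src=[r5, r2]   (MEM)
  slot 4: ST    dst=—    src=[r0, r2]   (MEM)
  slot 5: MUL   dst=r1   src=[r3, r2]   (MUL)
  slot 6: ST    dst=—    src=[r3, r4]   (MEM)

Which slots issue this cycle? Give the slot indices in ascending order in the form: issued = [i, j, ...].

issued = [0, 1, 2]

[0] MUL needs rd=2 wr=1: ok; after: ALU=1 MUL=0 MEM=1 BR=1, R=4, W=2
[1] ALU needs rd=2 wr=1: ok; after: ALU=0 MUL=0 MEM=1 BR=1, R=2, W=1
[2] BR needs rd=2 wr=0: ok; after: ALU=0 MUL=0 MEM=1 BR=0, R=0, W=1
[3] MEM needs rd=2 wr=0: RD_PORT; after: ALU=0 MUL=0 MEM=1 BR=0, R=0, W=1
[4] MEM needs rd=2 wr=0: RD_PORT; after: ALU=0 MUL=0 MEM=1 BR=0, R=0, W=1
[5] MUL needs rd=2 wr=1: FU; after: ALU=0 MUL=0 MEM=1 BR=0, R=0, W=1
[6] MEM needs rd=2 wr=0: RD_PORT; after: ALU=0 MUL=0 MEM=1 BR=0, R=0, W=1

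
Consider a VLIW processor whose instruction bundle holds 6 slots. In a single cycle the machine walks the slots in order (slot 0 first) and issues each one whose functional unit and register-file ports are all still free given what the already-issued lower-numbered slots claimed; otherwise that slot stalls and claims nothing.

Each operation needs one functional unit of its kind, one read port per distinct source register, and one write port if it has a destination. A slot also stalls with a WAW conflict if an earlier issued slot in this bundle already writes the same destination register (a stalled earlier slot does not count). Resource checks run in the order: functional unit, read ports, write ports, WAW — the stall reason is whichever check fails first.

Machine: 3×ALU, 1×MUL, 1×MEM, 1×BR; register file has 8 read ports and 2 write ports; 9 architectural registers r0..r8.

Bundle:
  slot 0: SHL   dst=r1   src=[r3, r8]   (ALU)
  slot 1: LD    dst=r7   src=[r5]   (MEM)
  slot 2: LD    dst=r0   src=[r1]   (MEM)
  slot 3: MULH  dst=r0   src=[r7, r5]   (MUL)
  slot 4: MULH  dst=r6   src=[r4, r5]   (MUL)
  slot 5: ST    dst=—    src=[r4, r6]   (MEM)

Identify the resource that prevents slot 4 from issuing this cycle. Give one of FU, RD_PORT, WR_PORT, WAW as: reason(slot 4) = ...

reason(slot 4) = WR_PORT

slot 0 (ALU): ISSUE — free A2,Mu1,Ld1,B1 rp6 wp1
slot 1 (MEM): ISSUE — free A2,Mu1,Ld0,B1 rp5 wp0
slot 2 (MEM): stall FU — free A2,Mu1,Ld0,B1 rp5 wp0
slot 3 (MUL): stall WR_PORT — free A2,Mu1,Ld0,B1 rp5 wp0
slot 4 (MUL): stall WR_PORT — free A2,Mu1,Ld0,B1 rp5 wp0
slot 5 (MEM): stall FU — free A2,Mu1,Ld0,B1 rp5 wp0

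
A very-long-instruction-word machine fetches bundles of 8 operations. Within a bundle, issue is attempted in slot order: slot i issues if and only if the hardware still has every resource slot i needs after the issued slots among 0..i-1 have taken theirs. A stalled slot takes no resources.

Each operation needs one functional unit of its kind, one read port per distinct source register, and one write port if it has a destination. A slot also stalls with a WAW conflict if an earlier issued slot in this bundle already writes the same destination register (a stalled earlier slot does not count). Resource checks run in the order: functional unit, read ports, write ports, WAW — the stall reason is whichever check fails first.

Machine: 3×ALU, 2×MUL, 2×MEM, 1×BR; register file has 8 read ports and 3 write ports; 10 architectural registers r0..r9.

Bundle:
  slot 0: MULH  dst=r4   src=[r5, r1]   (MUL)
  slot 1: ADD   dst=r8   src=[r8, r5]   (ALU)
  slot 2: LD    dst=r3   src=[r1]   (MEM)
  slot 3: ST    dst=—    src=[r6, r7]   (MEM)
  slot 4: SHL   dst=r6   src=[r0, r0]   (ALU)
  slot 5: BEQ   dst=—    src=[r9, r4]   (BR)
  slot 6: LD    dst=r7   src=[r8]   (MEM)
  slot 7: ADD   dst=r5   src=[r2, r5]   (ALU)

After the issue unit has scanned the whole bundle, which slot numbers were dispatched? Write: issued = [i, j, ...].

issued = [0, 1, 2, 3]

slot 0 (MUL): ISSUE — free A3,Mu1,Ld2,B1 rp6 wp2
slot 1 (ALU): ISSUE — free A2,Mu1,Ld2,B1 rp4 wp1
slot 2 (MEM): ISSUE — free A2,Mu1,Ld1,B1 rp3 wp0
slot 3 (MEM): ISSUE — free A2,Mu1,Ld0,B1 rp1 wp0
slot 4 (ALU): stall WR_PORT — free A2,Mu1,Ld0,B1 rp1 wp0
slot 5 (BR): stall RD_PORT — free A2,Mu1,Ld0,B1 rp1 wp0
slot 6 (MEM): stall FU — free A2,Mu1,Ld0,B1 rp1 wp0
slot 7 (ALU): stall RD_PORT — free A2,Mu1,Ld0,B1 rp1 wp0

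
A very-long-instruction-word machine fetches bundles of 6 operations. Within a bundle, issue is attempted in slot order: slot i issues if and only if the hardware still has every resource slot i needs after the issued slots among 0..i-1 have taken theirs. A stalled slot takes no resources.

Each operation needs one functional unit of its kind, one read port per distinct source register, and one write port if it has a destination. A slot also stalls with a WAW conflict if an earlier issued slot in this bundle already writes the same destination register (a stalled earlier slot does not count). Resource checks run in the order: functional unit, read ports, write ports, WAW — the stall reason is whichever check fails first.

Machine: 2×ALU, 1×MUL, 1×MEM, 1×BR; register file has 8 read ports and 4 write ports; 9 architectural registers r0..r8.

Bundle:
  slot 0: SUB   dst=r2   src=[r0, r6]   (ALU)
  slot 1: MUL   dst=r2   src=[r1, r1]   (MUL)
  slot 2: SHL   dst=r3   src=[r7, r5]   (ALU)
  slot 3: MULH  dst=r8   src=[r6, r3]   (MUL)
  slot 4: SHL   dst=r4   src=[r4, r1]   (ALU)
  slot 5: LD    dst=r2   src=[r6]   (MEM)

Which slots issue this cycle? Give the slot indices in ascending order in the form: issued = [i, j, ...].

issued = [0, 2, 3]

(0) want 1×ALU +2rd +1wr — yes → AL1|MU1|ME1|BR1|rd6|wr3
(1) want 1×MUL +1rd +1wr — WAW → AL1|MU1|ME1|BR1|rd6|wr3
(2) want 1×ALU +2rd +1wr — yes → AL0|MU1|ME1|BR1|rd4|wr2
(3) want 1×MUL +2rd +1wr — yes → AL0|MU0|ME1|BR1|rd2|wr1
(4) want 1×ALU +2rd +1wr — FU → AL0|MU0|ME1|BR1|rd2|wr1
(5) want 1×MEM +1rd +1wr — WAW → AL0|MU0|ME1|BR1|rd2|wr1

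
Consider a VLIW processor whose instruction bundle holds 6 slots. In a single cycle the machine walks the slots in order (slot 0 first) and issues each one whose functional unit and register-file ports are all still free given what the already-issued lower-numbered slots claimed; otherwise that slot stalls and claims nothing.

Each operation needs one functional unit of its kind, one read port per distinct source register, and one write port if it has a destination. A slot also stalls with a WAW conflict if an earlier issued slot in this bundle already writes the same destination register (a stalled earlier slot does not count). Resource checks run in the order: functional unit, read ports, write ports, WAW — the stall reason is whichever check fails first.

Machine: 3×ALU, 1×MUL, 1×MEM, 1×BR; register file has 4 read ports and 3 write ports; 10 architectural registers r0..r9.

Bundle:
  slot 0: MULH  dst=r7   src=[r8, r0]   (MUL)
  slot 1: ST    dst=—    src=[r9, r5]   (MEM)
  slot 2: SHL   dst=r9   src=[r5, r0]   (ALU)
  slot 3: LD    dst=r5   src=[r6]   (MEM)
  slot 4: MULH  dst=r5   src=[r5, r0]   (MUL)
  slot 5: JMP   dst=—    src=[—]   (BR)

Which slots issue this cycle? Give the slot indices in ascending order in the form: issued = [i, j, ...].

  0. MUL→r7 ⇒ go  {3A/0Mu/1Ld/1B | 2r 2w}
  1. MEM ⇒ go  {3A/0Mu/0Ld/1B | 0r 2w}
  2. ALU→r9 ⇒ no(RD_PORT)  {3A/0Mu/0Ld/1B | 0r 2w}
  3. MEM→r5 ⇒ no(FU)  {3A/0Mu/0Ld/1B | 0r 2w}
  4. MUL→r5 ⇒ no(FU)  {3A/0Mu/0Ld/1B | 0r 2w}
  5. BR ⇒ go  {3A/0Mu/0Ld/0B | 0r 2w}

issued = [0, 1, 5]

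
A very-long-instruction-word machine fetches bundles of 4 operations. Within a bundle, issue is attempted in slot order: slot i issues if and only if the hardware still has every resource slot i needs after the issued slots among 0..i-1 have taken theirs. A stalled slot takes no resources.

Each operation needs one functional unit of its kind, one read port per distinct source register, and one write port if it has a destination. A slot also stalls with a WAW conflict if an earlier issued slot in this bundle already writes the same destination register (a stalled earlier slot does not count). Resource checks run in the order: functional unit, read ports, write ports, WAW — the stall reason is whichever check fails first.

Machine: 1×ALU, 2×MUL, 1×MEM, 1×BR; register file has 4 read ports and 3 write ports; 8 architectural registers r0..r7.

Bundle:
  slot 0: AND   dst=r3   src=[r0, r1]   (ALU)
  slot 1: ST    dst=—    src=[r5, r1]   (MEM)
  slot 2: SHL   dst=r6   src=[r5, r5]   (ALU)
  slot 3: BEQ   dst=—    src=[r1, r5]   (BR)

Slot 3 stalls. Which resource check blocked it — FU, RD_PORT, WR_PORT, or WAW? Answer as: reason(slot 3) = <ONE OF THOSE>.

reason(slot 3) = RD_PORT

#0 ALU src=r0,r1 dispatched  <A:0 Mu:2 Ld:1 B:1 rd:2 wr:2>
#1 MEM src=r5,r1 dispatched  <A:0 Mu:2 Ld:0 B:1 rd:0 wr:2>
#2 ALU src=r5,r5 held:FU  <A:0 Mu:2 Ld:0 B:1 rd:0 wr:2>
#3 BR src=r1,r5 held:RD_PORT  <A:0 Mu:2 Ld:0 B:1 rd:0 wr:2>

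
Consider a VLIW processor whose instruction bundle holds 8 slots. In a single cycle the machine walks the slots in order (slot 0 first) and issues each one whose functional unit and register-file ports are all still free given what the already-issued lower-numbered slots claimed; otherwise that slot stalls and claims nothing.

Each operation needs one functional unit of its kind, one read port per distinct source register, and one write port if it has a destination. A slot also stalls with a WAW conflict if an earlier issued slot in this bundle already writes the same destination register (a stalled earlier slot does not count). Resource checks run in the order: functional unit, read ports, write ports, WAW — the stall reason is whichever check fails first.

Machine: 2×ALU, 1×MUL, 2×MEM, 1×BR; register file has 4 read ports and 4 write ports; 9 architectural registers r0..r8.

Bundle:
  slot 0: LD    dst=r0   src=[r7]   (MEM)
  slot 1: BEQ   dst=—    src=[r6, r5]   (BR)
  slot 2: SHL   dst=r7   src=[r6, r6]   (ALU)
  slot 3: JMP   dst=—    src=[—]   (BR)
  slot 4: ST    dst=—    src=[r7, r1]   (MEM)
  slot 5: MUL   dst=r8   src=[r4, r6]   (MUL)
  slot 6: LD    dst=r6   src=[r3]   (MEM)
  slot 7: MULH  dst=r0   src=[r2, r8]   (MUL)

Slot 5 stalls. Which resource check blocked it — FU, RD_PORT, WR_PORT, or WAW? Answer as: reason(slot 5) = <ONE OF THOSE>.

slot 0 (MEM): ISSUE — free A2,Mu1,Ld1,B1 rp3 wp3
slot 1 (BR): ISSUE — free A2,Mu1,Ld1,B0 rp1 wp3
slot 2 (ALU): ISSUE — free A1,Mu1,Ld1,B0 rp0 wp2
slot 3 (BR): stall FU — free A1,Mu1,Ld1,B0 rp0 wp2
slot 4 (MEM): stall RD_PORT — free A1,Mu1,Ld1,B0 rp0 wp2
slot 5 (MUL): stall RD_PORT — free A1,Mu1,Ld1,B0 rp0 wp2
slot 6 (MEM): stall RD_PORT — free A1,Mu1,Ld1,B0 rp0 wp2
slot 7 (MUL): stall RD_PORT — free A1,Mu1,Ld1,B0 rp0 wp2

reason(slot 5) = RD_PORT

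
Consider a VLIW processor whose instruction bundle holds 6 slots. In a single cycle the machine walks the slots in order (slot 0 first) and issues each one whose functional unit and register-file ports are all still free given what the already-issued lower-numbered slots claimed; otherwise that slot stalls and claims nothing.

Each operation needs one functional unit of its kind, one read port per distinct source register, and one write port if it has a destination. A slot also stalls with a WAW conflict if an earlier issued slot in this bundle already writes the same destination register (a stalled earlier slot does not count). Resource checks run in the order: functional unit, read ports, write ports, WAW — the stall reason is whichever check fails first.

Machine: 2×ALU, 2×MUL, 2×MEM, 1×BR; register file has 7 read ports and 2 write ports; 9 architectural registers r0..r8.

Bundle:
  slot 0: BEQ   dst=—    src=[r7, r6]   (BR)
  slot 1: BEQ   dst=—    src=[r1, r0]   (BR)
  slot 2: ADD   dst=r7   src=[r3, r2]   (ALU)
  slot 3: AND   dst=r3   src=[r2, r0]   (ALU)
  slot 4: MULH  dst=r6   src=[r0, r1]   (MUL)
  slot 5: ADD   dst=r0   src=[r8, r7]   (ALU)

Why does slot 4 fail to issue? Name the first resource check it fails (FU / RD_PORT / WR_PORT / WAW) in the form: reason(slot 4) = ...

  0. BR ⇒ go  {2A/2Mu/2Ld/0B | 5r 2w}
  1. BR ⇒ no(FU)  {2A/2Mu/2Ld/0B | 5r 2w}
  2. ALU→r7 ⇒ go  {1A/2Mu/2Ld/0B | 3r 1w}
  3. ALU→r3 ⇒ go  {0A/2Mu/2Ld/0B | 1r 0w}
  4. MUL→r6 ⇒ no(RD_PORT)  {0A/2Mu/2Ld/0B | 1r 0w}
  5. ALU→r0 ⇒ no(FU)  {0A/2Mu/2Ld/0B | 1r 0w}

reason(slot 4) = RD_PORT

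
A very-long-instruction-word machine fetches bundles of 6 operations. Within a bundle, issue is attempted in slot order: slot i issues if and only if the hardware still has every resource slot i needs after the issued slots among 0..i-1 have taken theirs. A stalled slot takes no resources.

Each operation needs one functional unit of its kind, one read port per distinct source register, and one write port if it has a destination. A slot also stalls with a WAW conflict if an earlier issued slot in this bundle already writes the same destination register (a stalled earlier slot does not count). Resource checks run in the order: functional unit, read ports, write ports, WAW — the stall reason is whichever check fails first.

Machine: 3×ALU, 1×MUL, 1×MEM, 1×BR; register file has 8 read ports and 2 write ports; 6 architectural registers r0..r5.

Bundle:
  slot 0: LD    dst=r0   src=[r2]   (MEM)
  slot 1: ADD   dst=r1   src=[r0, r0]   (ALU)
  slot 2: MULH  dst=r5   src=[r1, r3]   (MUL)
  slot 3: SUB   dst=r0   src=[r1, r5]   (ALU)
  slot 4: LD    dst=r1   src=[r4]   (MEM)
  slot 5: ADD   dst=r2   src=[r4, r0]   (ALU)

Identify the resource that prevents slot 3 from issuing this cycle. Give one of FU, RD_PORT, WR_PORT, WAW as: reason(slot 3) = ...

(0) want 1×MEM +1rd +1wr — yes → AL3|MU1|ME0|BR1|rd7|wr1
(1) want 1×ALU +1rd +1wr — yes → AL2|MU1|ME0|BR1|rd6|wr0
(2) want 1×MUL +2rd +1wr — WR_PORT → AL2|MU1|ME0|BR1|rd6|wr0
(3) want 1×ALU +2rd +1wr — WR_PORT → AL2|MU1|ME0|BR1|rd6|wr0
(4) want 1×MEM +1rd +1wr — FU → AL2|MU1|ME0|BR1|rd6|wr0
(5) want 1×ALU +2rd +1wr — WR_PORT → AL2|MU1|ME0|BR1|rd6|wr0

reason(slot 3) = WR_PORT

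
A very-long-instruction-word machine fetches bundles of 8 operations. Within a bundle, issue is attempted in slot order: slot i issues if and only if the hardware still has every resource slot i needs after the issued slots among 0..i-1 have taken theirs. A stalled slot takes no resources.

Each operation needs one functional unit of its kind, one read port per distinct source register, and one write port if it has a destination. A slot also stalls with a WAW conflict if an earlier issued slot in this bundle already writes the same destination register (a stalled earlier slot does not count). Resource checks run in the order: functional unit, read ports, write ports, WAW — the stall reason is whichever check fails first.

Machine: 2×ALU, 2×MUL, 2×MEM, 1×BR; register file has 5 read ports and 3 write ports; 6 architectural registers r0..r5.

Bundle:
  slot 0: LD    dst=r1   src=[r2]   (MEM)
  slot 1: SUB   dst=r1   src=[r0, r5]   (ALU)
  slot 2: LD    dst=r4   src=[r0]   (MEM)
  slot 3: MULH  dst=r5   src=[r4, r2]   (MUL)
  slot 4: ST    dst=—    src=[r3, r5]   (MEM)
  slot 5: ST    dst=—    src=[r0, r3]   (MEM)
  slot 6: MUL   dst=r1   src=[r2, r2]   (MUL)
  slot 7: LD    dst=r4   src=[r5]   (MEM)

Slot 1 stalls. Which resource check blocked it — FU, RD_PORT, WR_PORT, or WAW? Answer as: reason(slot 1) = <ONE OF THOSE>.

[0] MEM needs rd=1 wr=1: ok; after: ALU=2 MUL=2 MEM=1 BR=1, R=4, W=2
[1] ALU needs rd=2 wr=1: WAW; after: ALU=2 MUL=2 MEM=1 BR=1, R=4, W=2
[2] MEM needs rd=1 wr=1: ok; after: ALU=2 MUL=2 MEM=0 BR=1, R=3, W=1
[3] MUL needs rd=2 wr=1: ok; after: ALU=2 MUL=1 MEM=0 BR=1, R=1, W=0
[4] MEM needs rd=2 wr=0: FU; after: ALU=2 MUL=1 MEM=0 BR=1, R=1, W=0
[5] MEM needs rd=2 wr=0: FU; after: ALU=2 MUL=1 MEM=0 BR=1, R=1, W=0
[6] MUL needs rd=1 wr=1: WR_PORT; after: ALU=2 MUL=1 MEM=0 BR=1, R=1, W=0
[7] MEM needs rd=1 wr=1: FU; after: ALU=2 MUL=1 MEM=0 BR=1, R=1, W=0

reason(slot 1) = WAW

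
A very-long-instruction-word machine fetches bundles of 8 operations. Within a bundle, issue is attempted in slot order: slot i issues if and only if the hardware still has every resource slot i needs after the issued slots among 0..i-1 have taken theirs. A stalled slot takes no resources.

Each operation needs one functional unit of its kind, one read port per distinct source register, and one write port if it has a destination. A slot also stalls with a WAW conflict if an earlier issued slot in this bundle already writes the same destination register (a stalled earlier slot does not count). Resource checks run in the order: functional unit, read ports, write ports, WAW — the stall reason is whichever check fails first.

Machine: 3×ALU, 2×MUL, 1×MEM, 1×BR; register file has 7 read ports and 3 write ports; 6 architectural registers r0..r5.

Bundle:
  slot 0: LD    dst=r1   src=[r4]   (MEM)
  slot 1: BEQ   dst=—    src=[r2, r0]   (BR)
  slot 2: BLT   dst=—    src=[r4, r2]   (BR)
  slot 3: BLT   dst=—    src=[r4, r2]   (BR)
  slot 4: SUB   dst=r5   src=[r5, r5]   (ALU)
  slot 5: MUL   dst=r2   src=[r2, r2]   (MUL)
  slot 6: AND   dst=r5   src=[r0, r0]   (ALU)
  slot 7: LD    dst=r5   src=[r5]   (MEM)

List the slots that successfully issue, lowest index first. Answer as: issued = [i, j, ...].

[0] MEM needs rd=1 wr=1: ok; after: ALU=3 MUL=2 MEM=0 BR=1, R=6, W=2
[1] BR needs rd=2 wr=0: ok; after: ALU=3 MUL=2 MEM=0 BR=0, R=4, W=2
[2] BR needs rd=2 wr=0: FU; after: ALU=3 MUL=2 MEM=0 BR=0, R=4, W=2
[3] BR needs rd=2 wr=0: FU; after: ALU=3 MUL=2 MEM=0 BR=0, R=4, W=2
[4] ALU needs rd=1 wr=1: ok; after: ALU=2 MUL=2 MEM=0 BR=0, R=3, W=1
[5] MUL needs rd=1 wr=1: ok; after: ALU=2 MUL=1 MEM=0 BR=0, R=2, W=0
[6] ALU needs rd=1 wr=1: WR_PORT; after: ALU=2 MUL=1 MEM=0 BR=0, R=2, W=0
[7] MEM needs rd=1 wr=1: FU; after: ALU=2 MUL=1 MEM=0 BR=0, R=2, W=0

issued = [0, 1, 4, 5]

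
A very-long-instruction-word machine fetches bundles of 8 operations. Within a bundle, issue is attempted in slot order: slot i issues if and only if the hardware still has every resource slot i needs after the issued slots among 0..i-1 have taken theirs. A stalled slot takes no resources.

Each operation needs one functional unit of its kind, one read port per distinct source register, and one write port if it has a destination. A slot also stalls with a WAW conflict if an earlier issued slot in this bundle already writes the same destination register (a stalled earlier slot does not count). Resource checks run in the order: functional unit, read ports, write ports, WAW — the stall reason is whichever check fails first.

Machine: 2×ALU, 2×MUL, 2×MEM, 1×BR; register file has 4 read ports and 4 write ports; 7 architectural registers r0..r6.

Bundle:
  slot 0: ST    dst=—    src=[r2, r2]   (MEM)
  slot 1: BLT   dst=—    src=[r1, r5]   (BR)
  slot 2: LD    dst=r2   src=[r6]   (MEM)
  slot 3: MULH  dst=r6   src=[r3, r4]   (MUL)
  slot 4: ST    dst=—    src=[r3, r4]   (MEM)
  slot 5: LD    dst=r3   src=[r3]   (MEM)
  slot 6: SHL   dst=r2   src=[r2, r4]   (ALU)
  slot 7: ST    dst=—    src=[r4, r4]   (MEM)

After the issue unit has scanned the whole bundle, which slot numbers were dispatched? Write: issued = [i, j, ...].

issued = [0, 1, 2]

[0] MEM needs rd=1 wr=0: ok; after: ALU=2 MUL=2 MEM=1 BR=1, R=3, W=4
[1] BR needs rd=2 wr=0: ok; after: ALU=2 MUL=2 MEM=1 BR=0, R=1, W=4
[2] MEM needs rd=1 wr=1: ok; after: ALU=2 MUL=2 MEM=0 BR=0, R=0, W=3
[3] MUL needs rd=2 wr=1: RD_PORT; after: ALU=2 MUL=2 MEM=0 BR=0, R=0, W=3
[4] MEM needs rd=2 wr=0: FU; after: ALU=2 MUL=2 MEM=0 BR=0, R=0, W=3
[5] MEM needs rd=1 wr=1: FU; after: ALU=2 MUL=2 MEM=0 BR=0, R=0, W=3
[6] ALU needs rd=2 wr=1: RD_PORT; after: ALU=2 MUL=2 MEM=0 BR=0, R=0, W=3
[7] MEM needs rd=1 wr=0: FU; after: ALU=2 MUL=2 MEM=0 BR=0, R=0, W=3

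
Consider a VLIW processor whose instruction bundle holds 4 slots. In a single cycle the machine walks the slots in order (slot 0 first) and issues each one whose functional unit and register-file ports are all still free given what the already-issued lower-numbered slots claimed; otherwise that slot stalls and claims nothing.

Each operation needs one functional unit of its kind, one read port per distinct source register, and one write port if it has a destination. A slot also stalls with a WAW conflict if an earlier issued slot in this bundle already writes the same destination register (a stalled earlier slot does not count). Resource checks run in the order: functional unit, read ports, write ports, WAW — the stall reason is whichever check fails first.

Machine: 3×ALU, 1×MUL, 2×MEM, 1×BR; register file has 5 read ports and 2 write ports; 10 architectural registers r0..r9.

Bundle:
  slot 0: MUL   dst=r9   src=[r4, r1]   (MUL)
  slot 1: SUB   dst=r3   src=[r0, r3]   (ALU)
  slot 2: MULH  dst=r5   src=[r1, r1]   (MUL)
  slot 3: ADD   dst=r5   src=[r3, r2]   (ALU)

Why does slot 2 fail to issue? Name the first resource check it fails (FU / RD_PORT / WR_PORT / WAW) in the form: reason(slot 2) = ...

#0 MUL src=r4,r1 dispatched  <A:3 Mu:0 Ld:2 B:1 rd:3 wr:1>
#1 ALU src=r0,r3 dispatched  <A:2 Mu:0 Ld:2 B:1 rd:1 wr:0>
#2 MUL src=r1,r1 held:FU  <A:2 Mu:0 Ld:2 B:1 rd:1 wr:0>
#3 ALU src=r3,r2 held:RD_PORT  <A:2 Mu:0 Ld:2 B:1 rd:1 wr:0>

reason(slot 2) = FU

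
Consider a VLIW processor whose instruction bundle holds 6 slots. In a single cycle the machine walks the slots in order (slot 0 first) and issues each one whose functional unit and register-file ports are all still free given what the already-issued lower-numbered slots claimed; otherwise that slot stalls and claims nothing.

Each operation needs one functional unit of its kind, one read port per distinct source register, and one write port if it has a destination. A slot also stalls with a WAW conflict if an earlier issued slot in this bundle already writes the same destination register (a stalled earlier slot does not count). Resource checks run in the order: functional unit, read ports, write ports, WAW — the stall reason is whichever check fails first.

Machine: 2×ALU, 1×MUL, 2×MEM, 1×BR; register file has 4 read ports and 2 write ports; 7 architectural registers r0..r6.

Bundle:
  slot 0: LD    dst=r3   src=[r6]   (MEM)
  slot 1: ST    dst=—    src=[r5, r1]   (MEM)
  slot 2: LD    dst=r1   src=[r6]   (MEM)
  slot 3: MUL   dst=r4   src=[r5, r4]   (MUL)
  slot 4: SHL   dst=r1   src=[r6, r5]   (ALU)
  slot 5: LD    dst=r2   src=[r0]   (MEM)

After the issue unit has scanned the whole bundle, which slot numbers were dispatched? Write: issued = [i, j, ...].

[0] MEM needs rd=1 wr=1: ok; after: ALU=2 MUL=1 MEM=1 BR=1, R=3, W=1
[1] MEM needs rd=2 wr=0: ok; after: ALU=2 MUL=1 MEM=0 BR=1, R=1, W=1
[2] MEM needs rd=1 wr=1: FU; after: ALU=2 MUL=1 MEM=0 BR=1, R=1, W=1
[3] MUL needs rd=2 wr=1: RD_PORT; after: ALU=2 MUL=1 MEM=0 BR=1, R=1, W=1
[4] ALU needs rd=2 wr=1: RD_PORT; after: ALU=2 MUL=1 MEM=0 BR=1, R=1, W=1
[5] MEM needs rd=1 wr=1: FU; after: ALU=2 MUL=1 MEM=0 BR=1, R=1, W=1

issued = [0, 1]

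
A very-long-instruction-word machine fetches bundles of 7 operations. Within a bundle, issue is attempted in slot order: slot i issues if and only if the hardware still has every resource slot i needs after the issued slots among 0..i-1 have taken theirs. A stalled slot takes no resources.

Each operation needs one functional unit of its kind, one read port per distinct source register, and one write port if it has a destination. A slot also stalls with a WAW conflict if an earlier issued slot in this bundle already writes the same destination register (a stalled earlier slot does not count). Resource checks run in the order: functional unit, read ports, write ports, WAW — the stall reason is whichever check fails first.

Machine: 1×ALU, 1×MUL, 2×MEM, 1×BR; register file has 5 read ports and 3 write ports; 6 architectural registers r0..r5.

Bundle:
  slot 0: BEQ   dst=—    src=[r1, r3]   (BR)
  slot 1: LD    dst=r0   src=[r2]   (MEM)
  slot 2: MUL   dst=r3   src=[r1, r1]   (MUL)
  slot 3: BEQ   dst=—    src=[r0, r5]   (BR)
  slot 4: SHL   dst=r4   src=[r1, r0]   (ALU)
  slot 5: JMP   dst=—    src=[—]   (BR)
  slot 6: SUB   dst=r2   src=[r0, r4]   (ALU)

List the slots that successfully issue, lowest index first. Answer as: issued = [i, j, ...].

issued = [0, 1, 2]

slot 0 (BR): ISSUE — free A1,Mu1,Ld2,B0 rp3 wp3
slot 1 (MEM): ISSUE — free A1,Mu1,Ld1,B0 rp2 wp2
slot 2 (MUL): ISSUE — free A1,Mu0,Ld1,B0 rp1 wp1
slot 3 (BR): stall FU — free A1,Mu0,Ld1,B0 rp1 wp1
slot 4 (ALU): stall RD_PORT — free A1,Mu0,Ld1,B0 rp1 wp1
slot 5 (BR): stall FU — free A1,Mu0,Ld1,B0 rp1 wp1
slot 6 (ALU): stall RD_PORT — free A1,Mu0,Ld1,B0 rp1 wp1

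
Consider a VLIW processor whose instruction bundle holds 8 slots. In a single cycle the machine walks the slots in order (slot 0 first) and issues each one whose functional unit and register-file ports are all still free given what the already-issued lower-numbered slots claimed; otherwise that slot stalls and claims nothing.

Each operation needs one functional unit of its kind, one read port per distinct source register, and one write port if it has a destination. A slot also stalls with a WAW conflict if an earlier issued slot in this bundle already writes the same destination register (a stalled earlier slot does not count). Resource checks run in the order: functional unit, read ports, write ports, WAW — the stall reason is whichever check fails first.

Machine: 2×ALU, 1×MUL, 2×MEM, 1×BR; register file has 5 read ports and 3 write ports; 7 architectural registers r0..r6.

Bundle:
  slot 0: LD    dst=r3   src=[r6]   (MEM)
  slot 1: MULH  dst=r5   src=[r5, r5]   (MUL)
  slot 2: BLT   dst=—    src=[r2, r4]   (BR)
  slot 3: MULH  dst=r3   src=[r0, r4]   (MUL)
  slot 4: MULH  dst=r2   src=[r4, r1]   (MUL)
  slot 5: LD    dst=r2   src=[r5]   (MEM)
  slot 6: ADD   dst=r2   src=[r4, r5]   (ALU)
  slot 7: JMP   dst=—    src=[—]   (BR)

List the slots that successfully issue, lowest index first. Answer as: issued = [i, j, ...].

slot 0 (MEM): ISSUE — free A2,Mu1,Ld1,B1 rp4 wp2
slot 1 (MUL): ISSUE — free A2,Mu0,Ld1,B1 rp3 wp1
slot 2 (BR): ISSUE — free A2,Mu0,Ld1,B0 rp1 wp1
slot 3 (MUL): stall FU — free A2,Mu0,Ld1,B0 rp1 wp1
slot 4 (MUL): stall FU — free A2,Mu0,Ld1,B0 rp1 wp1
slot 5 (MEM): ISSUE — free A2,Mu0,Ld0,B0 rp0 wp0
slot 6 (ALU): stall RD_PORT — free A2,Mu0,Ld0,B0 rp0 wp0
slot 7 (BR): stall FU — free A2,Mu0,Ld0,B0 rp0 wp0

issued = [0, 1, 2, 5]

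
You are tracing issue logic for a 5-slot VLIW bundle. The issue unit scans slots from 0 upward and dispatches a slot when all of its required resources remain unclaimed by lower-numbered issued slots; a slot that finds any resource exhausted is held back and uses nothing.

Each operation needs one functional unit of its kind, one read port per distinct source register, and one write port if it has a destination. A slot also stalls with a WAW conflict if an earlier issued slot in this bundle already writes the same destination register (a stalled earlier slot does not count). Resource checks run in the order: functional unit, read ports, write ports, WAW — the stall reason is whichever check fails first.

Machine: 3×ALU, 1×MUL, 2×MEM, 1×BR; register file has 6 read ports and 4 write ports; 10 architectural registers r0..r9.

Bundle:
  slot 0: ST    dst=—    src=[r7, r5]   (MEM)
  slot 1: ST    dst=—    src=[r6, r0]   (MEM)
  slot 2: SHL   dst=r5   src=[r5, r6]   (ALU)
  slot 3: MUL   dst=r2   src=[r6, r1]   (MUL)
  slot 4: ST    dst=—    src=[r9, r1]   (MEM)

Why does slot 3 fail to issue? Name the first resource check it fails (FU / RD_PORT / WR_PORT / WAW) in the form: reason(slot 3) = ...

reason(slot 3) = RD_PORT

[0] MEM needs rd=2 wr=0: ok; after: ALU=3 MUL=1 MEM=1 BR=1, R=4, W=4
[1] MEM needs rd=2 wr=0: ok; after: ALU=3 MUL=1 MEM=0 BR=1, R=2, W=4
[2] ALU needs rd=2 wr=1: ok; after: ALU=2 MUL=1 MEM=0 BR=1, R=0, W=3
[3] MUL needs rd=2 wr=1: RD_PORT; after: ALU=2 MUL=1 MEM=0 BR=1, R=0, W=3
[4] MEM needs rd=2 wr=0: FU; after: ALU=2 MUL=1 MEM=0 BR=1, R=0, W=3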